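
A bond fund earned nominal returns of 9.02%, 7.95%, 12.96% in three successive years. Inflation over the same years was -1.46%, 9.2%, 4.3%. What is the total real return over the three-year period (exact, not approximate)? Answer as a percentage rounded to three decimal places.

18.450%

Nominal growth factor = 1.0902 × 1.0795 × 1.1296 = 1.329393
Price-level growth factor = 0.9854 × 1.0920 × 1.0430 = 1.122327
Real growth factor = 1.329393 / 1.122327 = 1.184497
Total real return = 1.184497 − 1 → 18.450%.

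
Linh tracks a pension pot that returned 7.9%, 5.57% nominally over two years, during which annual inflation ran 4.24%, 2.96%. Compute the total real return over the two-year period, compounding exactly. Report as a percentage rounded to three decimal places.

Compound the nominal returns: 1.0790 × 1.0557 = 1.139100.
Compound inflation: 1.0424 × 1.0296 = 1.073255.
Deflate: 1.139100 / 1.073255 = 1.061351.
Total real return = 1.061351 − 1 → 6.135%.

6.135%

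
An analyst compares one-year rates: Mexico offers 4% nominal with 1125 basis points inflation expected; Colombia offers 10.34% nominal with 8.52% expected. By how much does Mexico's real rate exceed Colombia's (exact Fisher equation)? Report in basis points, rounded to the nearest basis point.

-819 basis points

Mexico: (1 + 0.0400)/(1 + 0.1125) − 1 = -6.5169%
Colombia: (1 + 0.1034)/(1 + 0.0852) − 1 = 1.6771%
Differential = -6.5169% − 1.6771% = -8.1940% → -819 basis points.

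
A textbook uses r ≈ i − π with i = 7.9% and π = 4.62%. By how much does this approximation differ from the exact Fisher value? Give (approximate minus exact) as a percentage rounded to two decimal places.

0.14%

Approximate: r ≈ 7.900% − 4.620% = 3.2800%
Exact: (1 + 0.0790)/(1 + 0.0462) − 1 = 3.1352%
Error = 3.2800% − 3.1352% = 0.1448% → 0.14%.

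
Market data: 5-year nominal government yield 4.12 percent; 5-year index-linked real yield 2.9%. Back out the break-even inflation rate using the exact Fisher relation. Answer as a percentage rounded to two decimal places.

1.19%

(1 + π) = (1 + i)/(1 + r) = 1.04120 / 1.02900 = 1.011856
Break-even inflation = 1.011856 − 1 → 1.19%.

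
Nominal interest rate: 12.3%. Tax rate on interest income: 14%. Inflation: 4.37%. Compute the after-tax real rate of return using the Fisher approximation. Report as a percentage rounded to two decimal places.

6.21%

After-tax nominal return = 12.3% × (1 − 0.14) = 10.5780%.
r ≈ 10.5780% − 4.37% → 6.21%.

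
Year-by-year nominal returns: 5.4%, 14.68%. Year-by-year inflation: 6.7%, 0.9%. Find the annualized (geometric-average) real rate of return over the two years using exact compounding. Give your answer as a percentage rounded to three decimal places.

5.959%

Nominal growth factor = 1.0540 × 1.1468 = 1.20872720
Price-level growth factor = 1.0670 × 1.0090 = 1.07660300
Real growth factor = 1.20872720 / 1.07660300 = 1.12272323
Annualized real rate = 1.12272323^(1/2) − 1 = 5.9586% → 5.959%.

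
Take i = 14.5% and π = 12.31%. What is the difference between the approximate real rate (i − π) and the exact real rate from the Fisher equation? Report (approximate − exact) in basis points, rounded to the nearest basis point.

Approximate: r ≈ 14.500% − 12.310% = 2.1900%
Exact: (1 + 0.1450)/(1 + 0.1231) − 1 = 1.9500%
Error = 2.1900% − 1.9500% = 0.2400% → 24 basis points.

24 basis points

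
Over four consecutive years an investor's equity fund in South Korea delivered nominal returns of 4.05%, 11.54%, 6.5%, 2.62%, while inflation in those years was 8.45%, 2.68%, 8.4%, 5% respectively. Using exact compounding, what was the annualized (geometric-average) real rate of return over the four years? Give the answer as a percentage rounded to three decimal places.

Nominal growth factor = 1.0405 × 1.1154 × 1.0650 × 1.0262 = 1.26839448
Price-level growth factor = 1.0845 × 1.0268 × 1.0840 × 1.0500 = 1.26745923
Real growth factor = 1.26839448 / 1.26745923 = 1.00073789
Annualized real rate = 1.00073789^(1/4) − 1 = 0.0184% → 0.018%.

0.018%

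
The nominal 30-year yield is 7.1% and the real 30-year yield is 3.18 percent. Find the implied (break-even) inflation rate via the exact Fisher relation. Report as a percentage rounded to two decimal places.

3.80%

(1 + π) = (1 + i)/(1 + r) = 1.07100 / 1.03180 = 1.037992
Break-even inflation = 1.037992 − 1 → 3.80%.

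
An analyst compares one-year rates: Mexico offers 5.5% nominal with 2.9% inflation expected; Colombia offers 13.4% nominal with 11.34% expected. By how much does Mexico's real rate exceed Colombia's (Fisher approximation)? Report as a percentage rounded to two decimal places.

Mexico: 5.5% − 2.9% = 2.600%
Colombia: 13.4% − 11.34% = 2.060%
Differential = 0.540% → 0.54%.

0.54%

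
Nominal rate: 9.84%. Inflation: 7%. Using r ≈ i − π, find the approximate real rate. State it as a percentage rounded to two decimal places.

2.84%

r ≈ i − π = 9.84% − 7% = 2.84%.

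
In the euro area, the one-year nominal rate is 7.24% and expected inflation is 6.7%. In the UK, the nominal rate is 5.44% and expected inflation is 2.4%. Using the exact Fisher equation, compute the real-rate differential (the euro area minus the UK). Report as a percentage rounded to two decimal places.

-2.46%

The euro area: (1 + 0.0724)/(1 + 0.0670) − 1 = 0.5061%
The UK: (1 + 0.0544)/(1 + 0.0240) − 1 = 2.9688%
Differential = 0.5061% − 2.9688% = -2.4627% → -2.46%.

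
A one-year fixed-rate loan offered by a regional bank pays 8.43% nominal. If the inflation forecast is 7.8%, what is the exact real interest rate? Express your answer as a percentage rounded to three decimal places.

1 + r = 1.08430 / 1.07800 = 1.005844
r = 1.005844 − 1 = 0.5844%, i.e. 0.584%.

0.584%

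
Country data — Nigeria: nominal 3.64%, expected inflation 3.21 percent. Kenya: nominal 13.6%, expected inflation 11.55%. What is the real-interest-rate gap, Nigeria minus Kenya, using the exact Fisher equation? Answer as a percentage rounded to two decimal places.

-1.42%

Nigeria: (1 + 0.0364)/(1 + 0.0321) − 1 = 0.4166%
Kenya: (1 + 0.1360)/(1 + 0.1155) − 1 = 1.8377%
Differential = 0.4166% − 1.8377% = -1.4211% → -1.42%.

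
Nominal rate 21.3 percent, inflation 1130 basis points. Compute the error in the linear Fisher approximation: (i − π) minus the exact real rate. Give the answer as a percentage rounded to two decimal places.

1.02%

Approximate: r ≈ 21.300% − 11.300% = 10.0000%
Exact: (1 + 0.2130)/(1 + 0.1130) − 1 = 8.9847%
Error = 10.0000% − 8.9847% = 1.0153% → 1.02%.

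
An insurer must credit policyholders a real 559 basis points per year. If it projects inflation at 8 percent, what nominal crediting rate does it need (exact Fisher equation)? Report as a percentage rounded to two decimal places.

14.04%

(1 + i) = (1 + r)(1 + π) = 1.05590 × 1.08000 = 1.140372
i = 1.140372 − 1, so the required nominal rate is 14.04%.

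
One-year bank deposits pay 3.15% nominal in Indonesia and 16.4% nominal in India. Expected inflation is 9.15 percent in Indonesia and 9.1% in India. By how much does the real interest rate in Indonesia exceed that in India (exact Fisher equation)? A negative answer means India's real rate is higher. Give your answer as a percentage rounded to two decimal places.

Indonesia: (1 + 0.0315)/(1 + 0.0915) − 1 = -5.4970%
India: (1 + 0.1640)/(1 + 0.0910) − 1 = 6.6911%
Differential = -5.4970% − 6.6911% = -12.1881% → -12.19%.

-12.19%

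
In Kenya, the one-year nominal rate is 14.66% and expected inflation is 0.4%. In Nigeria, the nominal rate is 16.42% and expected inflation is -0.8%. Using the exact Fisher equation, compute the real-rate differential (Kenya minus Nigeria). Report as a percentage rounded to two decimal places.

-3.16%

Kenya: (1 + 0.1466)/(1 + 0.0040) − 1 = 14.2032%
Nigeria: (1 + 0.1642)/(1 − 0.0080) − 1 = 17.3589%
Differential = 14.2032% − 17.3589% = -3.1557% → -3.16%.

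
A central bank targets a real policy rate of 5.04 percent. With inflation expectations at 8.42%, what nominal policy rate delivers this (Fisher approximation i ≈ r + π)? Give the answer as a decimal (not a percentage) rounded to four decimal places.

0.1346

i ≈ r + π = 5.04% + 8.42% = 0.1346.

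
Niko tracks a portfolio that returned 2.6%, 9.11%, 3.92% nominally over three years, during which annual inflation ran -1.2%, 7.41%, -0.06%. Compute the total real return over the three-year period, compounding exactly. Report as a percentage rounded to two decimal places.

Nominal growth factor = 1.0260 × 1.0911 × 1.0392 = 1.163352
Price-level growth factor = 0.9880 × 1.0741 × 0.9994 = 1.060574
Real growth factor = 1.163352 / 1.060574 = 1.096908
Total real return = 1.096908 − 1 → 9.69%.

9.69%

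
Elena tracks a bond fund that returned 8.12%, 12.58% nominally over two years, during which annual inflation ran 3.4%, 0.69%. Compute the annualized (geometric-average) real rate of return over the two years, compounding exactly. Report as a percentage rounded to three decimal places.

8.126%

Compound the nominal returns: 1.0812 × 1.1258 = 1.21721496.
Compound inflation: 1.0340 × 1.0069 = 1.04113460.
Deflate: 1.21721496 / 1.04113460 = 1.16912353.
Annualized real rate = 1.16912353^(1/2) − 1 = 8.1260% → 8.126%.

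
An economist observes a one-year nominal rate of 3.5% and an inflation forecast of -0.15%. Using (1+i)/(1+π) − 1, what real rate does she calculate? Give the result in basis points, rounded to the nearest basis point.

366 basis points

1 + r = 1.03500 / 0.99850 = 1.036555
r = 1.036555 − 1 = 3.6555%, i.e. 366 basis points.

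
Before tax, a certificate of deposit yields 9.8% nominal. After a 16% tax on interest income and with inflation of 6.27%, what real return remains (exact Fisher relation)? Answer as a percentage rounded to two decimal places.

After-tax nominal return = 9.8% × (1 − 0.16) = 8.2320%.
1 + r = 1.08232 / 1.06270 = 1.018462
After-tax real rate = 1.018462 − 1 → 1.85%.

1.85%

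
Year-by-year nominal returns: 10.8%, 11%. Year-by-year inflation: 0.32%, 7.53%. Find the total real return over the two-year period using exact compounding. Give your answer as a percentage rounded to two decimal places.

14.01%

Nominal growth factor = 1.1080 × 1.1100 = 1.229880
Price-level growth factor = 1.0032 × 1.0753 = 1.078741
Real growth factor = 1.229880 / 1.078741 = 1.140107
Total real return = 1.140107 − 1 → 14.01%.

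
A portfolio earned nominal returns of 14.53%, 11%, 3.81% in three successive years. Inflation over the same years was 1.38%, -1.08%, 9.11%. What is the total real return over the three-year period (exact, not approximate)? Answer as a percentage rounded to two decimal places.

20.61%

Compound the nominal returns: 1.1453 × 1.1100 × 1.0381 = 1.319719.
Compound inflation: 1.0138 × 0.9892 × 1.0911 = 1.094211.
Deflate: 1.319719 / 1.094211 = 1.206092.
Total real return = 1.206092 − 1 → 20.61%.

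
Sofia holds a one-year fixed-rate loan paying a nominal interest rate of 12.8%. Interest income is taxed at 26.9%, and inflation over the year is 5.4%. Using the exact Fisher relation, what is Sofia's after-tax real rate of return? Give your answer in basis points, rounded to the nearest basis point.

375 basis points

After-tax nominal return = 12.8% × (1 − 0.269) = 9.3568%.
1 + r = 1.093568 / 1.05400 = 1.037541
After-tax real rate = 1.037541 − 1 → 375 basis points.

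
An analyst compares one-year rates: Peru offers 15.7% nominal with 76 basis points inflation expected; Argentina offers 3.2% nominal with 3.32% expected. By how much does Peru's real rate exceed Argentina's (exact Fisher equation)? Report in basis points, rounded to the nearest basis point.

Peru: (1 + 0.1570)/(1 + 0.0076) − 1 = 14.8273%
Argentina: (1 + 0.0320)/(1 + 0.0332) − 1 = -0.1161%
Differential = 14.8273% − (-0.1161%) = 14.9435% → 1494 basis points.

1494 basis points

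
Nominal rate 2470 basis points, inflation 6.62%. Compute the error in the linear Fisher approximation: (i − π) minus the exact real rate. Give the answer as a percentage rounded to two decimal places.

Approximate: r ≈ 24.700% − 6.620% = 18.0800%
Exact: (1 + 0.2470)/(1 + 0.0662) − 1 = 16.9574%
Error = 18.0800% − 16.9574% = 1.1226% → 1.12%.

1.12%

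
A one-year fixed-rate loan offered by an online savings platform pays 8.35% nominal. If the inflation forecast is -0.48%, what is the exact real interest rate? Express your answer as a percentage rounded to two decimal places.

By the Fisher equation, 1 + r = (1 + i)/(1 + π).
1 + r = 1.08350 / 0.99520 = 1.088726
r = 1.088726 − 1 = 8.8726%, i.e. 8.87%.

8.87%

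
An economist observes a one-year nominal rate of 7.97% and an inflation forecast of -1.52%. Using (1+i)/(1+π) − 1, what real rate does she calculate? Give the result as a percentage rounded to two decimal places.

9.64%

By the Fisher relation, 1 + r = (1 + i)/(1 + π).
1 + r = 1.07970 / 0.98480 = 1.096365
r = 1.096365 − 1 = 9.6365%, i.e. 9.64%.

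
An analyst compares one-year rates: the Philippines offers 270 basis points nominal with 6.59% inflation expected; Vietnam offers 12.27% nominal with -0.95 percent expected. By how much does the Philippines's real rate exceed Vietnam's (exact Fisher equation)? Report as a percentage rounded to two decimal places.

The Philippines: (1 + 0.0270)/(1 + 0.0659) − 1 = -3.6495%
Vietnam: (1 + 0.1227)/(1 − 0.0095) − 1 = 13.3468%
Differential = -3.6495% − 13.3468% = -16.9963% → -17.00%.

-17.00%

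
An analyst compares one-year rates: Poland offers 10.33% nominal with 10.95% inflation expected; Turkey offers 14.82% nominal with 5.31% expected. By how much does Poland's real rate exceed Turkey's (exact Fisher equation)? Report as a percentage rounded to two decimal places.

Poland: (1 + 0.1033)/(1 + 0.1095) − 1 = -0.5588%
Turkey: (1 + 0.1482)/(1 + 0.0531) − 1 = 9.0305%
Differential = -0.5588% − 9.0305% = -9.5893% → -9.59%.

-9.59%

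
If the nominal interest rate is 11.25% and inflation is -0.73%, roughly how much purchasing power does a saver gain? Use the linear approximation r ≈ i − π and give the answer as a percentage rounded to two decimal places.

r ≈ i − π = 11.25% − (-0.73%) = 11.98%.

11.98%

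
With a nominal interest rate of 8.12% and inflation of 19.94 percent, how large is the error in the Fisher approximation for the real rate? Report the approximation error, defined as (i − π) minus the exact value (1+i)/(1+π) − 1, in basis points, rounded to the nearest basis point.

Approximate: r ≈ 8.120% − 19.940% = -11.8200%
Exact: (1 + 0.0812)/(1 + 0.1994) − 1 = -9.8549%
Error = -11.8200% − (-9.8549%) = -1.9651% → -197 basis points.

-197 basis points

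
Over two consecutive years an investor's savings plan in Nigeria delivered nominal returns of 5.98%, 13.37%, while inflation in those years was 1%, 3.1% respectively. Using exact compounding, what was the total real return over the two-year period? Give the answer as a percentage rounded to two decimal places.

Compound the nominal returns: 1.0598 × 1.1337 = 1.201495.
Compound inflation: 1.0100 × 1.0310 = 1.041310.
Deflate: 1.201495 / 1.041310 = 1.153831.
Total real return = 1.153831 − 1 → 15.38%.

15.38%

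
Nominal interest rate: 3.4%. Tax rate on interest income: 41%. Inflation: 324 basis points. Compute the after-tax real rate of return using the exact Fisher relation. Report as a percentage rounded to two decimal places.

After-tax nominal return = 3.4% × (1 − 0.41) = 2.0060%.
1 + r = 1.02006 / 1.03240 = 0.988047
After-tax real rate = 0.988047 − 1 → -1.20%.

-1.20%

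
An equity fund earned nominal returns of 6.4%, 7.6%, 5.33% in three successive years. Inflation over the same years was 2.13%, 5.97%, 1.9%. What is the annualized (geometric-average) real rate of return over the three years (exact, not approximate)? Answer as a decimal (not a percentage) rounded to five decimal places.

0.03022

Nominal growth factor = 1.0640 × 1.0760 × 1.0533 = 1.20588525
Price-level growth factor = 1.0213 × 1.0597 × 1.0190 = 1.10283477
Real growth factor = 1.20588525 / 1.10283477 = 1.09344145
Annualized real rate = 1.09344145^(1/3) − 1 = 3.0224% → 0.03022.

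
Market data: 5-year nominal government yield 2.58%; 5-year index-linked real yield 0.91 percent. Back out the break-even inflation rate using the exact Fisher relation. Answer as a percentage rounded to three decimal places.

(1 + π) = (1 + i)/(1 + r) = 1.02580 / 1.00910 = 1.016549
Break-even inflation = 1.016549 − 1 → 1.655%.

1.655%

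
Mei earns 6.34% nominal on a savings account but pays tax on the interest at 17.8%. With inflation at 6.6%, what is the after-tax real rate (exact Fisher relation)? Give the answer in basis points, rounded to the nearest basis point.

-130 basis points

After-tax nominal return = 6.34% × (1 − 0.178) = 5.21148%.
1 + r = 1.0521148 / 1.06600 = 0.986974
After-tax real rate = 0.986974 − 1 → -130 basis points.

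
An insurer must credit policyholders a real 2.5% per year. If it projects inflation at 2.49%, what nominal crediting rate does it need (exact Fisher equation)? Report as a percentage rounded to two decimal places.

5.05%

(1 + i) = (1 + r)(1 + π) = 1.02500 × 1.02490 = 1.0505225
i = 1.0505225 − 1, so the required nominal rate is 5.05%.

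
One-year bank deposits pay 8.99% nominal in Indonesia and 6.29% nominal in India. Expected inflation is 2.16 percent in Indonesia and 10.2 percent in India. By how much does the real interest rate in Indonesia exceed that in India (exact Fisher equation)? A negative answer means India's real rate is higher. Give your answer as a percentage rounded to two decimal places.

Indonesia: (1 + 0.0899)/(1 + 0.0216) − 1 = 6.6856%
India: (1 + 0.0629)/(1 + 0.1020) − 1 = -3.5481%
Differential = 6.6856% − (-3.5481%) = 10.2337% → 10.23%.

10.23%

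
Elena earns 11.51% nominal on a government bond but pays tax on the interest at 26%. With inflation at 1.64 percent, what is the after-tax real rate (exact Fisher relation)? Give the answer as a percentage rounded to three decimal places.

6.766%

After-tax nominal return = 11.51% × (1 − 0.26) = 8.5174%.
1 + r = 1.085174 / 1.01640 = 1.067664
After-tax real rate = 1.067664 − 1 → 6.766%.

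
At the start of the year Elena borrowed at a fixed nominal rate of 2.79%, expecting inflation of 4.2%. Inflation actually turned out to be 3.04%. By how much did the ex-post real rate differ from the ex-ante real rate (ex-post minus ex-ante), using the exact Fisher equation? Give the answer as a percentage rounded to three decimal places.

Ex-ante: (1 + 0.0279)/(1 + 0.0420) − 1 = -1.35317%
Ex-post: (1 + 0.0279)/(1 + 0.0304) − 1 = -0.24262%
Difference (ex-post − ex-ante) = 1.11054% → 1.111%.

1.111%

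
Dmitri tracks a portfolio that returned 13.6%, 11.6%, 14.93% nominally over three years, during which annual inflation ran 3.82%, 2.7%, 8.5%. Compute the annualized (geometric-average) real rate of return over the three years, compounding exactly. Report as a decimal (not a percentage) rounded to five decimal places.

0.07994

Nominal growth factor = 1.1360 × 1.1160 × 1.1493 = 1.45705496
Price-level growth factor = 1.0382 × 1.0270 × 1.0850 = 1.15686107
Real growth factor = 1.45705496 / 1.15686107 = 1.25949001
Annualized real rate = 1.25949001^(1/3) − 1 = 7.9937% → 0.07994.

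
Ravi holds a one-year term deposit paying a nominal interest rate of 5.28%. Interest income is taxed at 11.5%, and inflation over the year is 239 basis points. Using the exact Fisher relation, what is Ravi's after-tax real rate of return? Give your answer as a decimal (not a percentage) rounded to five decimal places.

0.02230

After-tax nominal return = 5.28% × (1 − 0.115) = 4.6728%.
1 + r = 1.046728 / 1.02390 = 1.0222951
After-tax real rate = 1.0222951 − 1 → 0.02230.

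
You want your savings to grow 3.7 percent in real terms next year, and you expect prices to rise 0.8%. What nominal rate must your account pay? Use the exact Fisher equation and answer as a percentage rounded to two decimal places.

(1 + i) = (1 + r)(1 + π) = 1.03700 × 1.00800 = 1.045296
i = 1.045296 − 1, so the required nominal rate is 4.53%.

4.53%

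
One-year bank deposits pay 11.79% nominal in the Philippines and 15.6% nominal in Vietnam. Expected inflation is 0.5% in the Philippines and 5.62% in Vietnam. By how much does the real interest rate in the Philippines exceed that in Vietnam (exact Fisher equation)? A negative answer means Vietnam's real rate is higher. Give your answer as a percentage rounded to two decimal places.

1.78%

The Philippines: (1 + 0.1179)/(1 + 0.0050) − 1 = 11.2338%
Vietnam: (1 + 0.1560)/(1 + 0.0562) − 1 = 9.4490%
Differential = 11.2338% − 9.4490% = 1.7849% → 1.78%.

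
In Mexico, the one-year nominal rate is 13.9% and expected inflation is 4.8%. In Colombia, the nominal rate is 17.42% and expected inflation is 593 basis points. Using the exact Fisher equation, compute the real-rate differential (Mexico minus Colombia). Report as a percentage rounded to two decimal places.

Mexico: (1 + 0.1390)/(1 + 0.0480) − 1 = 8.6832%
Colombia: (1 + 0.1742)/(1 + 0.0593) − 1 = 10.8468%
Differential = 8.6832% − 10.8468% = -2.1636% → -2.16%.

-2.16%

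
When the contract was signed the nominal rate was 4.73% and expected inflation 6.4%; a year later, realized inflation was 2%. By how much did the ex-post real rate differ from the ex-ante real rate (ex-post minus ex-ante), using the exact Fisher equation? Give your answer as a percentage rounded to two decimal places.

Ex-ante: (1 + 0.0473)/(1 + 0.0640) − 1 = -1.5695%
Ex-post: (1 + 0.0473)/(1 + 0.0200) − 1 = 2.6765%
Difference (ex-post − ex-ante) = 4.2460% → 4.25%.

4.25%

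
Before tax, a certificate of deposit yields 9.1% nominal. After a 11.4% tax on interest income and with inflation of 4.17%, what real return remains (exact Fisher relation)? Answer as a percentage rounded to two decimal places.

3.74%

After-tax nominal return = 9.1% × (1 − 0.114) = 8.0626%.
1 + r = 1.080626 / 1.04170 = 1.037368
After-tax real rate = 1.037368 − 1 → 3.74%.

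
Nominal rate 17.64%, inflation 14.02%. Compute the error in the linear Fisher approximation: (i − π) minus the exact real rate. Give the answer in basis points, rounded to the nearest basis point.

45 basis points

Approximate: r ≈ 17.640% − 14.020% = 3.6200%
Exact: (1 + 0.1764)/(1 + 0.1402) − 1 = 3.1749%
Error = 3.6200% − 3.1749% = 0.4451% → 45 basis points.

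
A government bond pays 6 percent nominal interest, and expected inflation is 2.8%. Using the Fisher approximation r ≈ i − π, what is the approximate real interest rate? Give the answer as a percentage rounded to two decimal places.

3.20%

r ≈ i − π = 6% − 2.8% = 3.20%.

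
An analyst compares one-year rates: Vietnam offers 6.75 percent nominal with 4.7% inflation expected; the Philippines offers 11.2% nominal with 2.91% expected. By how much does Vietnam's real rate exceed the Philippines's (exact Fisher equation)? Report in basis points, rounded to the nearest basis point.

-610 basis points

Vietnam: (1 + 0.0675)/(1 + 0.0470) − 1 = 1.9580%
The Philippines: (1 + 0.1120)/(1 + 0.0291) − 1 = 8.0556%
Differential = 1.9580% − 8.0556% = -6.0976% → -610 basis points.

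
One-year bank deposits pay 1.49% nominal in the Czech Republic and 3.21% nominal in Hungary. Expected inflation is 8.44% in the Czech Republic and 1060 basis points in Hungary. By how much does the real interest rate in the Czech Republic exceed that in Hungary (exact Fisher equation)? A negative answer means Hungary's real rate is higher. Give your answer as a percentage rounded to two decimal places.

The Czech Republic: (1 + 0.0149)/(1 + 0.0844) − 1 = -6.4091%
Hungary: (1 + 0.0321)/(1 + 0.1060) − 1 = -6.6817%
Differential = -6.4091% − (-6.6817%) = 0.2727% → 0.27%.

0.27%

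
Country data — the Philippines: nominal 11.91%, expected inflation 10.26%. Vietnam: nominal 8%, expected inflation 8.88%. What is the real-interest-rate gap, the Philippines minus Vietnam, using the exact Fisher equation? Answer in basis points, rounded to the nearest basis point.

230 basis points

The Philippines: (1 + 0.1191)/(1 + 0.1026) − 1 = 1.4965%
Vietnam: (1 + 0.0800)/(1 + 0.0888) − 1 = -0.8082%
Differential = 1.4965% − (-0.8082%) = 2.3047% → 230 basis points.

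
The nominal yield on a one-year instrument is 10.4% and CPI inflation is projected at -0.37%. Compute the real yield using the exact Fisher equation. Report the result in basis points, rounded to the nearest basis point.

1081 basis points

1 + r = 1.10400 / 0.99630 = 1.108100
r = 1.108100 − 1 = 10.8100%, i.e. 1081 basis points.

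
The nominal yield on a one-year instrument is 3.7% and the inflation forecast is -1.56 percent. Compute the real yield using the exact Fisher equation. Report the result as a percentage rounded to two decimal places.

By the Fisher identity, 1 + r = (1 + i)/(1 + π).
1 + r = 1.03700 / 0.98440 = 1.053434
r = 1.053434 − 1 = 5.3434%, i.e. 5.34%.

5.34%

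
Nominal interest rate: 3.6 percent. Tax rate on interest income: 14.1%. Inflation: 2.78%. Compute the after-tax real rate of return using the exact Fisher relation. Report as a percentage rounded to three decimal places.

0.304%

After-tax nominal return = 3.6% × (1 − 0.141) = 3.0924%.
1 + r = 1.030924 / 1.02780 = 1.003040
After-tax real rate = 1.003040 − 1 → 0.304%.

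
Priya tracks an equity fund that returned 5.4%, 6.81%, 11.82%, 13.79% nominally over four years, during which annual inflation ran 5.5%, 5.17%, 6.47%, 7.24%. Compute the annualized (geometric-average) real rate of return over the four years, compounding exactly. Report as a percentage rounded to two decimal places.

3.12%

Nominal growth factor = 1.0540 × 1.0681 × 1.1182 × 1.1379 = 1.43243892
Price-level growth factor = 1.0550 × 1.0517 × 1.0647 × 1.0724 = 1.26685933
Real growth factor = 1.43243892 / 1.26685933 = 1.13070085
Annualized real rate = 1.13070085^(1/4) − 1 = 3.1186% → 3.12%.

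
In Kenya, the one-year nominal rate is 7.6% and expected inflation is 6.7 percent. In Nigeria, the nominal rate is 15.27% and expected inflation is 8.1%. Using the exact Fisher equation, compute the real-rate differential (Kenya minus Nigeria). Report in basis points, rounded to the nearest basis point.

Kenya: (1 + 0.0760)/(1 + 0.0670) − 1 = 0.8435%
Nigeria: (1 + 0.1527)/(1 + 0.0810) − 1 = 6.6327%
Differential = 0.8435% − 6.6327% = -5.7893% → -579 basis points.

-579 basis points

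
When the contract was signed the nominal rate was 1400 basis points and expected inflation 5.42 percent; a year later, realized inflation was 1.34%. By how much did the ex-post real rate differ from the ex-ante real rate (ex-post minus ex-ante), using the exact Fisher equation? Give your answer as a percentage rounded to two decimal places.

4.35%

Ex-ante: (1 + 0.1400)/(1 + 0.0542) − 1 = 8.1389%
Ex-post: (1 + 0.1400)/(1 + 0.0134) − 1 = 12.4926%
Difference (ex-post − ex-ante) = 4.3537% → 4.35%.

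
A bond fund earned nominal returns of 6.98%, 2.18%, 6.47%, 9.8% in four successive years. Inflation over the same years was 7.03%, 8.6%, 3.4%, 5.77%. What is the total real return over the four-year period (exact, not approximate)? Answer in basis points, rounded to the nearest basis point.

Compound the nominal returns: 1.0698 × 1.0218 × 1.0647 × 1.0980 = 1.277904.
Compound inflation: 1.0703 × 1.0860 × 1.0340 × 1.0577 = 1.271213.
Deflate: 1.277904 / 1.271213 = 1.005263.
Total real return = 1.005263 − 1 → 53 basis points.

53 basis points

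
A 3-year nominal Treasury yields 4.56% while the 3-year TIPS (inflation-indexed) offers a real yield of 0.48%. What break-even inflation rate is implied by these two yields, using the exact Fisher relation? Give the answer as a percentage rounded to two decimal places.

(1 + π) = (1 + i)/(1 + r) = 1.04560 / 1.00480 = 1.040605
Break-even inflation = 1.040605 − 1 → 4.06%.

4.06%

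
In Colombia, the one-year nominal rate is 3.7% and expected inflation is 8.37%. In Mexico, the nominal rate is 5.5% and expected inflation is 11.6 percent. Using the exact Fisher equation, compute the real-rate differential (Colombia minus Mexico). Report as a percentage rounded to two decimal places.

1.16%

Colombia: (1 + 0.0370)/(1 + 0.0837) − 1 = -4.3093%
Mexico: (1 + 0.0550)/(1 + 0.1160) − 1 = -5.4659%
Differential = -4.3093% − (-5.4659%) = 1.1566% → 1.16%.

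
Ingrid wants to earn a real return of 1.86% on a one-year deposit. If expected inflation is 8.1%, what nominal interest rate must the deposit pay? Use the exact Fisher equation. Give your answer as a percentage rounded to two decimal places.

(1 + i) = (1 + r)(1 + π) = 1.01860 × 1.08100 = 1.1011066
i = 1.1011066 − 1, so the required nominal rate is 10.11%.

10.11%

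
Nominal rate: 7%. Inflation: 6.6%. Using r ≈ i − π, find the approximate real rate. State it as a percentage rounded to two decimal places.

r ≈ i − π = 7% − 6.6% = 0.40%.

0.40%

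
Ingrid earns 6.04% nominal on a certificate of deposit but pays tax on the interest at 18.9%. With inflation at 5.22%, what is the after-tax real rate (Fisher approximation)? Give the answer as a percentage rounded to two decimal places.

After-tax nominal return = 6.04% × (1 − 0.189) = 4.89844%.
r ≈ 4.89844% − 5.22% → -0.32%.

-0.32%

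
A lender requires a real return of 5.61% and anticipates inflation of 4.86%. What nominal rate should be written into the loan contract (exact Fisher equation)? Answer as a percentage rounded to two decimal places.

10.74%

(1 + i) = (1 + r)(1 + π) = 1.05610 × 1.04860 = 1.10742646
i = 1.10742646 − 1, so the required nominal rate is 10.74%.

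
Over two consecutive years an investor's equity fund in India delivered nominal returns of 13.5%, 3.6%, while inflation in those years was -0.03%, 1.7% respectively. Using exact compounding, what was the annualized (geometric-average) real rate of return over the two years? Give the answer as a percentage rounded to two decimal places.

7.54%

Compound the nominal returns: 1.1350 × 1.0360 = 1.17586000.
Compound inflation: 0.9997 × 1.0170 = 1.01669490.
Deflate: 1.17586000 / 1.01669490 = 1.15655149.
Annualized real rate = 1.15655149^(1/2) − 1 = 7.5431% → 7.54%.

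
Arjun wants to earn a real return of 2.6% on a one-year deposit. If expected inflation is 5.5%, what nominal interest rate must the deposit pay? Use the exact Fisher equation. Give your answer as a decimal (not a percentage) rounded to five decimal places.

0.08243

(1 + i) = (1 + r)(1 + π) = 1.02600 × 1.05500 = 1.08243
i = 1.08243 − 1, so the required nominal rate is 0.08243.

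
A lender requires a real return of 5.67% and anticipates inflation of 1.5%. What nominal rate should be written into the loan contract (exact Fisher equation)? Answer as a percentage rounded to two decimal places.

7.26%

(1 + i) = (1 + r)(1 + π) = 1.05670 × 1.01500 = 1.0725505
i = 1.0725505 − 1, so the required nominal rate is 7.26%.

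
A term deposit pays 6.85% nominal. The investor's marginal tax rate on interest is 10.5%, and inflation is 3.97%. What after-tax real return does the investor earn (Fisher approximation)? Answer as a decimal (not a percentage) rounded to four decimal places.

0.0216

After-tax nominal return = 6.85% × (1 − 0.105) = 6.13075%.
r ≈ 6.13075% − 3.97% → 0.0216.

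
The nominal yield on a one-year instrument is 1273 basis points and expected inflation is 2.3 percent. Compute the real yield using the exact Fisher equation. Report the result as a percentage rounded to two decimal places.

By the Fisher equation, 1 + r = (1 + i)/(1 + π).
1 + r = 1.12730 / 1.02300 = 1.101955
r = 1.101955 − 1 = 10.1955%, i.e. 10.20%.

10.20%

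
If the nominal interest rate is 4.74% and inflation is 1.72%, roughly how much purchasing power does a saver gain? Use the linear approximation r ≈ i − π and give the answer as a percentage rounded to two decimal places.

3.02%

r ≈ i − π = 4.74% − 1.72% = 3.02%.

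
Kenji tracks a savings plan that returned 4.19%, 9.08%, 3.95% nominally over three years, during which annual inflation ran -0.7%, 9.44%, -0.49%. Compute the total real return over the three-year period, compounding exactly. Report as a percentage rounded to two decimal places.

9.25%

Compound the nominal returns: 1.0419 × 1.0908 × 1.0395 = 1.181396.
Compound inflation: 0.9930 × 1.0944 × 0.9951 = 1.081414.
Deflate: 1.181396 / 1.081414 = 1.092455.
Total real return = 1.092455 − 1 → 9.25%.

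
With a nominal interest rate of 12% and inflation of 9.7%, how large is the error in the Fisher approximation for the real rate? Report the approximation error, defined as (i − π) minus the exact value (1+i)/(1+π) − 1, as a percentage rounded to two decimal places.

0.20%

Approximate: r ≈ 12.000% − 9.700% = 2.3000%
Exact: (1 + 0.1200)/(1 + 0.0970) − 1 = 2.0966%
Error = 2.3000% − 2.0966% = 0.2034% → 0.20%.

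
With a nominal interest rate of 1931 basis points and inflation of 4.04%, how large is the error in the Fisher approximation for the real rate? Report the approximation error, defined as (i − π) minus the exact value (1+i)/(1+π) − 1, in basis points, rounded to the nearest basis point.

Approximate: r ≈ 19.310% − 4.040% = 15.2700%
Exact: (1 + 0.1931)/(1 + 0.0404) − 1 = 14.6770%
Error = 15.2700% − 14.6770% = 0.5930% → 59 basis points.

59 basis points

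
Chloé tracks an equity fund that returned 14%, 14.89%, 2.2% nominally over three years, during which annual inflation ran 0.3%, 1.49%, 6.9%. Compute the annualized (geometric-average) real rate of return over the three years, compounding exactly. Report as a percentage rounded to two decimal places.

7.15%

Compound the nominal returns: 1.1400 × 1.1489 × 1.0220 = 1.33856041.
Compound inflation: 1.0030 × 1.0149 × 1.0690 = 1.08818288.
Deflate: 1.33856041 / 1.08818288 = 1.23008773.
Annualized real rate = 1.23008773^(1/3) − 1 = 7.1467% → 7.15%.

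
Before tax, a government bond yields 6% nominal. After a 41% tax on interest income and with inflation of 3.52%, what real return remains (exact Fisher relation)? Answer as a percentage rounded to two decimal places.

0.02%

After-tax nominal return = 6% × (1 − 0.41) = 3.5400%.
1 + r = 1.03540 / 1.03520 = 1.000193
After-tax real rate = 1.000193 − 1 → 0.02%.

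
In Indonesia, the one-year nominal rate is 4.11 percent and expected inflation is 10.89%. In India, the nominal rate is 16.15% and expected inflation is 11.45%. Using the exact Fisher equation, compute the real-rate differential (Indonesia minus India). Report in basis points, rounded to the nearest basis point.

-1033 basis points

Indonesia: (1 + 0.0411)/(1 + 0.1089) − 1 = -6.1142%
India: (1 + 0.1615)/(1 + 0.1145) − 1 = 4.2171%
Differential = -6.1142% − 4.2171% = -10.3313% → -1033 basis points.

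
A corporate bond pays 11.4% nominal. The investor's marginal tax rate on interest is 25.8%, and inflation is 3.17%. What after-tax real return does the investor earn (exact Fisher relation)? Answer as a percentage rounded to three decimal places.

5.126%

After-tax nominal return = 11.4% × (1 − 0.258) = 8.4588%.
1 + r = 1.084588 / 1.03170 = 1.051263
After-tax real rate = 1.051263 − 1 → 5.126%.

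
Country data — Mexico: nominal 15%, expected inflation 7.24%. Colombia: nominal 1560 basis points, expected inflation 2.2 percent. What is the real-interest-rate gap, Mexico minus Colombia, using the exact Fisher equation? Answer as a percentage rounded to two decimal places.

Mexico: (1 + 0.1500)/(1 + 0.0724) − 1 = 7.2361%
Colombia: (1 + 0.1560)/(1 + 0.0220) − 1 = 13.1115%
Differential = 7.2361% − 13.1115% = -5.8754% → -5.88%.

-5.88%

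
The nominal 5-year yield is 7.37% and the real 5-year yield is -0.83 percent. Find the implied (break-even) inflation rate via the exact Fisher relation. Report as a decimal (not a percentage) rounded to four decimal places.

(1 + π) = (1 + i)/(1 + r) = 1.07370 / 0.99170 = 1.082686
Break-even inflation = 1.082686 − 1 → 0.0827.

0.0827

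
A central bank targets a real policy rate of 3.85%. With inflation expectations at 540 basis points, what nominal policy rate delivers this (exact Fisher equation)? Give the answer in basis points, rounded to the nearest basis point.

946 basis points

(1 + i) = (1 + r)(1 + π) = 1.03850 × 1.05400 = 1.094579
i = 1.094579 − 1, so the required nominal rate is 946 basis points.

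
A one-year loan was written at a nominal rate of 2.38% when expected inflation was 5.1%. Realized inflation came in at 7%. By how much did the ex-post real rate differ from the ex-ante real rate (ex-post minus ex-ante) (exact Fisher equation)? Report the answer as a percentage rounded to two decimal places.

Ex-ante: (1 + 0.0238)/(1 + 0.0510) − 1 = -2.5880%
Ex-post: (1 + 0.0238)/(1 + 0.0700) − 1 = -4.3178%
Difference (ex-post − ex-ante) = -1.7297% → -1.73%.

-1.73%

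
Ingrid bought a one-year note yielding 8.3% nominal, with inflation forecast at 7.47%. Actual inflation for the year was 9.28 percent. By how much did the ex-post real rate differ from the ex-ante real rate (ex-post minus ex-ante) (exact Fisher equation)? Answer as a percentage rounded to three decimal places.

-1.669%

Ex-ante: (1 + 0.0830)/(1 + 0.0747) − 1 = 0.7723%
Ex-post: (1 + 0.0830)/(1 + 0.0928) − 1 = -0.8968%
Difference (ex-post − ex-ante) = -1.6691% → -1.669%.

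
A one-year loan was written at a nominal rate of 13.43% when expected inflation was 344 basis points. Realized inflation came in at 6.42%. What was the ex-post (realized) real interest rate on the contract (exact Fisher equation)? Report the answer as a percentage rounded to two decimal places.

Ex-post: (1 + 0.1343)/(1 + 0.0642) − 1 = 6.5871%
So the realized real rate is 6.59%.

6.59%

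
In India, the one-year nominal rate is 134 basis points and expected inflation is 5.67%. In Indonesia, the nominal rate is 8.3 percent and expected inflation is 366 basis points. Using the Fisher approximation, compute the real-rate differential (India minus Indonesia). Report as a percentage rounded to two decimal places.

India: 1.34% − 5.67% = -4.330%
Indonesia: 8.3% − 3.66% = 4.640%
Differential = -8.970% → -8.97%.

-8.97%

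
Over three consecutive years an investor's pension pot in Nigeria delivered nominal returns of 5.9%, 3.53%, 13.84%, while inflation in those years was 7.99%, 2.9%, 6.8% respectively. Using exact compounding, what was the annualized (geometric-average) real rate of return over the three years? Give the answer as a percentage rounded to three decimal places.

1.694%

Nominal growth factor = 1.0590 × 1.0353 × 1.1384 = 1.24812207
Price-level growth factor = 1.0799 × 1.0290 × 1.0680 = 1.18677986
Real growth factor = 1.24812207 / 1.18677986 = 1.05168794
Annualized real rate = 1.05168794^(1/3) − 1 = 1.6941% → 1.694%.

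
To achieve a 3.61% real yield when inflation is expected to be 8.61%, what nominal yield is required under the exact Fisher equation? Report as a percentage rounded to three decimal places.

(1 + i) = (1 + r)(1 + π) = 1.03610 × 1.08610 = 1.12530821
i = 1.12530821 − 1, so the required nominal rate is 12.531%.

12.531%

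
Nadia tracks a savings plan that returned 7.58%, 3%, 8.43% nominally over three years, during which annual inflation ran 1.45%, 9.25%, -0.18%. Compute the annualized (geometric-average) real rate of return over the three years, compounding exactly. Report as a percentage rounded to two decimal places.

Nominal growth factor = 1.0758 × 1.0300 × 1.0843 = 1.20148464
Price-level growth factor = 1.0145 × 1.0925 × 0.9982 = 1.10634624
Real growth factor = 1.20148464 / 1.10634624 = 1.08599333
Annualized real rate = 1.08599333^(1/3) − 1 = 2.7880% → 2.79%.

2.79%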